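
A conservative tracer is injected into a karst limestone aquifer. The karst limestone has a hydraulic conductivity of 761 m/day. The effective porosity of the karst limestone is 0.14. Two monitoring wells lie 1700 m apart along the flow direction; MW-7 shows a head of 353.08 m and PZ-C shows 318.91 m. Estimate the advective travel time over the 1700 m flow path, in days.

15.6

Hydraulic gradient i = (353.08 − 318.91) / 1700 = 34.17 / 1700 = 0.02010.
Darcy flux q = K · i = 761.0 × 0.02010 = 15.30 m/day.
Seepage velocity v = q / n_e = 15.30 / 0.14 = 109.3 m/day.
Travel time t = L / v = 1700 / 109.3 = 15.56 days.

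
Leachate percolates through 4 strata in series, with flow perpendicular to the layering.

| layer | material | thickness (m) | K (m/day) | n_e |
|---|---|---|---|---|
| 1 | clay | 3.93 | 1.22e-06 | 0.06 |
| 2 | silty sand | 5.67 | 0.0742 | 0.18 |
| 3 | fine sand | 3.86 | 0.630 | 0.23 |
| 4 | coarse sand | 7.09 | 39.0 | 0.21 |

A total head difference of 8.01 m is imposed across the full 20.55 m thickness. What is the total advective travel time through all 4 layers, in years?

With flow normal to the layers, continuity requires the same specific discharge q through every layer.
Σ(b_i/K_i) = 3.93/1.22e-06 + 5.67/0.0742 + 3.86/0.630 + 7.09/39.0 = 3.221e+06 d.
q = Δh / Σ(b_i/K_i) = 8.01 / 3.221e+06 = 2.487e-06 m/day.
In each layer the seepage velocity is v_i = q/n_i, so the layer transit time is t_i = b_i·n_i / q:
  layer 1 (clay): t_1 = 3.93 × 0.06 / 2.487e-06 = 94832 d
  layer 2 (silty sand): t_2 = 5.67 × 0.18 / 2.487e-06 = 4.105e+05 d
  layer 3 (fine sand): t_3 = 3.86 × 0.23 / 2.487e-06 = 3.570e+05 d
  layer 4 (coarse sand): t_4 = 7.09 × 0.21 / 2.487e-06 = 5.988e+05 d
Total t = Σ t_i = 1.461e+06 days = 4000 years.

4000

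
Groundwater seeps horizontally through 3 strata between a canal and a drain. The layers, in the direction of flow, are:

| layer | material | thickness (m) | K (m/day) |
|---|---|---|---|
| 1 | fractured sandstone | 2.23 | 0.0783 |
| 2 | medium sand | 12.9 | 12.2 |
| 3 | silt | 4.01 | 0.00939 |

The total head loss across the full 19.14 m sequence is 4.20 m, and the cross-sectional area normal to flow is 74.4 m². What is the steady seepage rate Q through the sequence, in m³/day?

0.684

Flow is perpendicular to layering, so the layers act in series and the equivalent K is the thickness-weighted harmonic mean.
Total thickness L = 2.23 + 12.9 + 4.01 = 19.14 m.
Σ(b_i/K_i) = 2.23/0.0783 + 12.9/12.2 + 4.01/0.00939 = 456.6 d.
K_eq = L / Σ(b_i/K_i) = 19.14 / 456.6 = 0.04192 m/day.
Q = K_eq · A · (Δh/L) = 0.04192 × 74.4 × (4.20/19.14) = 0.6844 m³/day.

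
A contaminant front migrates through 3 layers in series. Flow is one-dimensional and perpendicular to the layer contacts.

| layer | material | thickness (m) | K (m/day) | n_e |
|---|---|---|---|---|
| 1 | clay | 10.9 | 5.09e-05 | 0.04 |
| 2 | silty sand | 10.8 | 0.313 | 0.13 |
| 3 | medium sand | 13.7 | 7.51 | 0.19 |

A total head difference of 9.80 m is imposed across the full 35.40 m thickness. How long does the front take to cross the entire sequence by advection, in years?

266

With flow normal to the layers, continuity requires the same specific discharge q through every layer.
Σ(b_i/K_i) = 10.9/5.09e-05 + 10.8/0.313 + 13.7/7.51 = 2.142e+05 d.
q = Δh / Σ(b_i/K_i) = 9.80 / 2.142e+05 = 4.576e-05 m/day.
In each layer the seepage velocity is v_i = q/n_i, so the layer transit time is t_i = b_i·n_i / q:
  layer 1 (clay): t_1 = 10.9 × 0.04 / 4.576e-05 = 9529 d
  layer 2 (silty sand): t_2 = 10.8 × 0.13 / 4.576e-05 = 30685 d
  layer 3 (medium sand): t_3 = 13.7 × 0.19 / 4.576e-05 = 56889 d
Total t = Σ t_i = 97103 days = 265.9 years.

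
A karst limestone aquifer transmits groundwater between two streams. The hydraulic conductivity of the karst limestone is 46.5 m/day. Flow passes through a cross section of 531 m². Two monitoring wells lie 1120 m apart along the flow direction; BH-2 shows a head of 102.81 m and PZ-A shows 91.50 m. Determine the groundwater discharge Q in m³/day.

249

Hydraulic gradient i = (102.81 − 91.50) / 1120 = 11.31 / 1120 = 0.01010.
Darcy's law: Q = K · A · i = 46.50 × 531.0 × 0.01010 = 249.3 m³/day.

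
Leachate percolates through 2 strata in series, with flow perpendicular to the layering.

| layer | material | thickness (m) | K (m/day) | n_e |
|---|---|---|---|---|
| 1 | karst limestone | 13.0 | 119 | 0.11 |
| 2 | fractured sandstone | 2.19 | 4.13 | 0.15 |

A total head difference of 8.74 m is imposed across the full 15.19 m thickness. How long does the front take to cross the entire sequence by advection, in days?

0.129

With flow normal to the layers, continuity requires the same specific discharge q through every layer.
Σ(b_i/K_i) = 13.0/119 + 2.19/4.13 = 0.6395 d.
q = Δh / Σ(b_i/K_i) = 8.74 / 0.6395 = 13.67 m/day.
In each layer the seepage velocity is v_i = q/n_i, so the layer transit time is t_i = b_i·n_i / q:
  layer 1 (karst limestone): t_1 = 13.0 × 0.11 / 13.67 = 0.1046 d
  layer 2 (fractured sandstone): t_2 = 2.19 × 0.15 / 13.67 = 0.02404 d
Total t = Σ t_i = 0.1287 days.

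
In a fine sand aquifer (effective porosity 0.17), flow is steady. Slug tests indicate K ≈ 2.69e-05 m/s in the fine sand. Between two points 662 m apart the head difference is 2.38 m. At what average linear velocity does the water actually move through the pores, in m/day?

0.0492

Convert K: 2.69e-05 m/s × 86400 = 2.324 m/day.
Hydraulic gradient i = Δh / L = 2.38 / 662 = 0.003595.
Darcy flux q = K · i = 2.324 × 0.003595 = 0.008356 m/day.
Seepage velocity v = q / n_e = 0.008356 / 0.17 = 0.04915 m/day.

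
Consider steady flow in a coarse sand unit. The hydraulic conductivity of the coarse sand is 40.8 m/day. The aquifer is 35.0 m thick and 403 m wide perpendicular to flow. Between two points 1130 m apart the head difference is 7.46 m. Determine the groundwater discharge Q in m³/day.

3800

Cross-sectional area A = 403 × 35.0 = 14105 m².
Hydraulic gradient i = Δh / L = 7.46 / 1130 = 0.006602.
Darcy's law: Q = K · A · i = 40.80 × 14105 × 0.006602 = 3799 m³/day.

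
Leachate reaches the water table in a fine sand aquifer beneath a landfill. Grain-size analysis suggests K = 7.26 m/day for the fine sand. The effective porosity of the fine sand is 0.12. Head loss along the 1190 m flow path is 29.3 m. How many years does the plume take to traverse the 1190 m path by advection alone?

Hydraulic gradient i = Δh / L = 29.3 / 1190 = 0.02462.
Darcy flux q = K · i = 7.260 × 0.02462 = 0.1788 m/day.
Seepage velocity v = q / n_e = 0.1788 / 0.12 = 1.490 m/day.
Travel time t = L / v = 1190 / 1.490 = 798.9 days = 2.187 years.

2.19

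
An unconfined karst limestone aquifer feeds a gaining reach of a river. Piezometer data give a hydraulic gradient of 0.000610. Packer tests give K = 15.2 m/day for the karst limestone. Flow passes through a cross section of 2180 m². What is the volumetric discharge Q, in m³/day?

Hydraulic gradient i = 0.000610.
Darcy's law: Q = K · A · i = 15.20 × 2180 × 0.0006100 = 20.21 m³/day.

20.2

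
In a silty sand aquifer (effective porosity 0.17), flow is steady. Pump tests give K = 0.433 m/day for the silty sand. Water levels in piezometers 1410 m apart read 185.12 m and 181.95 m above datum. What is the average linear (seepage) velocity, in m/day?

0.00573

Hydraulic gradient i = (185.12 − 181.95) / 1410 = 3.17 / 1410 = 0.002248.
Darcy flux q = K · i = 0.4330 × 0.002248 = 0.0009735 m/day.
Seepage velocity v = q / n_e = 0.0009735 / 0.17 = 0.005726 m/day.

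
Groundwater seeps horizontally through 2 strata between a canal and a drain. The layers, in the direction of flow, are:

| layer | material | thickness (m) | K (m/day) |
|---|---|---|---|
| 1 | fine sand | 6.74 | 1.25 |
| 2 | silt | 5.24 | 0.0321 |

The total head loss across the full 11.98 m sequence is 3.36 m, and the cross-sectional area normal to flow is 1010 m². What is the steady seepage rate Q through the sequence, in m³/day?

Flow is perpendicular to layering, so the layers act in series and the equivalent K is the thickness-weighted harmonic mean.
Total thickness L = 6.74 + 5.24 = 11.98 m.
Σ(b_i/K_i) = 6.74/1.25 + 5.24/0.0321 = 168.6 d.
K_eq = L / Σ(b_i/K_i) = 11.98 / 168.6 = 0.07104 m/day.
Q = K_eq · A · (Δh/L) = 0.07104 × 1010 × (3.36/11.98) = 20.12 m³/day.

20.1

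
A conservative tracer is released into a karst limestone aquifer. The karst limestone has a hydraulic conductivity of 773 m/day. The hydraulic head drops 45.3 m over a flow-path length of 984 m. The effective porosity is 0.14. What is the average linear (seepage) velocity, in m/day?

Hydraulic gradient i = Δh / L = 45.3 / 984 = 0.04604.
Darcy flux q = K · i = 773.0 × 0.04604 = 35.59 m/day.
Seepage velocity v = q / n_e = 35.59 / 0.14 = 254.2 m/day.

254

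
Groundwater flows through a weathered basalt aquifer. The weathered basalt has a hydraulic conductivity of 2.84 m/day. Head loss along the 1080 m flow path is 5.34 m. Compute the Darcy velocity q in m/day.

0.0140

Hydraulic gradient i = Δh / L = 5.34 / 1080 = 0.004944.
Specific discharge q = K · i = 2.840 × 0.004944 = 0.01404 m/day.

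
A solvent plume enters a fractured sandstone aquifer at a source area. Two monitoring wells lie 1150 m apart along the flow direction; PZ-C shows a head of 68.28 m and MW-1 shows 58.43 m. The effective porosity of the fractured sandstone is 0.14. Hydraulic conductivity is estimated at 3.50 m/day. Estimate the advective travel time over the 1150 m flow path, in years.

Hydraulic gradient i = (68.28 − 58.43) / 1150 = 9.85 / 1150 = 0.008565.
Darcy flux q = K · i = 3.500 × 0.008565 = 0.02998 m/day.
Seepage velocity v = q / n_e = 0.02998 / 0.14 = 0.2141 m/day.
Travel time t = L / v = 1150 / 0.2141 = 5371 days = 14.70 years.

14.7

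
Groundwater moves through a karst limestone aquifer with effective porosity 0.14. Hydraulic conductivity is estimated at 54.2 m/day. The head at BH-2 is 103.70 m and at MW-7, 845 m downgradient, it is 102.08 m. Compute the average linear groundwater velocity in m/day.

0.742

Hydraulic gradient i = (103.70 − 102.08) / 845 = 1.62 / 845 = 0.001917.
Darcy flux q = K · i = 54.20 × 0.001917 = 0.1039 m/day.
Seepage velocity v = q / n_e = 0.1039 / 0.14 = 0.7422 m/day.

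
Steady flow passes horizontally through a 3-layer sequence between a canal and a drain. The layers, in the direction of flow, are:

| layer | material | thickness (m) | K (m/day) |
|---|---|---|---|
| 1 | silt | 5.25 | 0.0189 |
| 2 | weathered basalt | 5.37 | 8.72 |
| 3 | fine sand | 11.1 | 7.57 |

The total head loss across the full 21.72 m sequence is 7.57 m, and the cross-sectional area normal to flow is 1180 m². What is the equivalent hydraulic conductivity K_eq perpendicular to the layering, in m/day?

Flow is perpendicular to layering, so the layers act in series and the equivalent K is the thickness-weighted harmonic mean.
Total thickness L = 5.25 + 5.37 + 11.1 = 21.72 m.
Σ(b_i/K_i) = 5.25/0.0189 + 5.37/8.72 + 11.1/7.57 = 279.9 d.
K_eq = L / Σ(b_i/K_i) = 21.72 / 279.9 = 0.07761 m/day.

0.0776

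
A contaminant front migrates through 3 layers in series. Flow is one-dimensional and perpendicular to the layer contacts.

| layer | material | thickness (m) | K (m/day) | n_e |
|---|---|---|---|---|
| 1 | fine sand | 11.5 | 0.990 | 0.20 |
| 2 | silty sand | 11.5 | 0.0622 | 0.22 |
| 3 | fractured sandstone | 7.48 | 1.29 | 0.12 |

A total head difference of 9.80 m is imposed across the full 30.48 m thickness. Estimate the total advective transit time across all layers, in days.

118

With flow normal to the layers, continuity requires the same specific discharge q through every layer.
Σ(b_i/K_i) = 11.5/0.990 + 11.5/0.0622 + 7.48/1.29 = 202.3 d.
q = Δh / Σ(b_i/K_i) = 9.80 / 202.3 = 0.04844 m/day.
In each layer the seepage velocity is v_i = q/n_i, so the layer transit time is t_i = b_i·n_i / q:
  layer 1 (fine sand): t_1 = 11.5 × 0.20 / 0.04844 = 47.48 d
  layer 2 (silty sand): t_2 = 11.5 × 0.22 / 0.04844 = 52.23 d
  layer 3 (fractured sandstone): t_3 = 7.48 × 0.12 / 0.04844 = 18.53 d
Total t = Σ t_i = 118.2 days.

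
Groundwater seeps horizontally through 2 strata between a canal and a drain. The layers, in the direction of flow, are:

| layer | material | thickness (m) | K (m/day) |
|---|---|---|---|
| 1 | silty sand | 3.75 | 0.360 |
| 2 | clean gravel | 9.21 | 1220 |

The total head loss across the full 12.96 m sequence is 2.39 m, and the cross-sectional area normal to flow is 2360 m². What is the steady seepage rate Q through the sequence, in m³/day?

Flow is perpendicular to layering, so the layers act in series and the equivalent K is the thickness-weighted harmonic mean.
Total thickness L = 3.75 + 9.21 = 12.96 m.
Σ(b_i/K_i) = 3.75/0.360 + 9.21/1220 = 10.42 d.
K_eq = L / Σ(b_i/K_i) = 12.96 / 10.42 = 1.243 m/day.
Q = K_eq · A · (Δh/L) = 1.243 × 2360 × (2.39/12.96) = 541.1 m³/day.

541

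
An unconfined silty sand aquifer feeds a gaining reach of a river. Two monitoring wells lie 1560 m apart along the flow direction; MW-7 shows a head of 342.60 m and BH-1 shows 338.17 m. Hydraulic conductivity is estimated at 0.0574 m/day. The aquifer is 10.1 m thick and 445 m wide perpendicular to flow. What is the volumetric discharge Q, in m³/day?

Cross-sectional area A = 445 × 10.1 = 4494 m².
Hydraulic gradient i = (342.60 − 338.17) / 1560 = 4.43 / 1560 = 0.002840.
Darcy's law: Q = K · A · i = 0.05740 × 4494 × 0.002840 = 0.7326 m³/day.

0.733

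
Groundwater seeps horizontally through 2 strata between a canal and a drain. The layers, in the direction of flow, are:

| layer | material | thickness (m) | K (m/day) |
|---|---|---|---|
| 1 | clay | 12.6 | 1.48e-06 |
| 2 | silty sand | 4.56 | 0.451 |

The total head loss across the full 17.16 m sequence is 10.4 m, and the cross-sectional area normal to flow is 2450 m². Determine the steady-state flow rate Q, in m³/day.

Flow is perpendicular to layering, so the layers act in series and the equivalent K is the thickness-weighted harmonic mean.
Total thickness L = 12.6 + 4.56 = 17.16 m.
Σ(b_i/K_i) = 12.6/1.48e-06 + 4.56/0.451 = 8.514e+06 d.
K_eq = L / Σ(b_i/K_i) = 17.16 / 8.514e+06 = 2.016e-06 m/day.
Q = K_eq · A · (Δh/L) = 2.016e-06 × 2450 × (10.4/17.16) = 0.002993 m³/day.

0.00299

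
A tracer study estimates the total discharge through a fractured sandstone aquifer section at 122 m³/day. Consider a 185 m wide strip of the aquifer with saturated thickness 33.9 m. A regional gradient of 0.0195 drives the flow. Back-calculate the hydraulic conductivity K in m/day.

0.998

Cross-sectional area A = 185 × 33.9 = 6272 m².
Hydraulic gradient i = 0.0195.
From Q = K·A·i, K = Q / (A·i) = 122 / (6272 × 0.01950) = 0.9976 m/day.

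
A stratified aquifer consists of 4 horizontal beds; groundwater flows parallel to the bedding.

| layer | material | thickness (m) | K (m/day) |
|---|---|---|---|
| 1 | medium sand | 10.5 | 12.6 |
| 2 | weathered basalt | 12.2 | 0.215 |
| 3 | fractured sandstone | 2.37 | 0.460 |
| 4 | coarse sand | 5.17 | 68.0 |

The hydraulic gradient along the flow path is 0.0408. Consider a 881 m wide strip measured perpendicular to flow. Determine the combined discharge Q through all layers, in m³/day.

17500

Flow is parallel to layering, so each bed carries its own Darcy discharge and the transmissivities add.
Σ(K_i·b_i) = 12.6×10.5 + 0.215×12.2 + 0.460×2.37 + 68.0×5.17 = 487.6 m²/day.
Hydraulic gradient i = 0.0408.
Q = Σ(K_i·b_i) · W · i = 487.6 × 881 × 0.04080 = 17526 m³/day.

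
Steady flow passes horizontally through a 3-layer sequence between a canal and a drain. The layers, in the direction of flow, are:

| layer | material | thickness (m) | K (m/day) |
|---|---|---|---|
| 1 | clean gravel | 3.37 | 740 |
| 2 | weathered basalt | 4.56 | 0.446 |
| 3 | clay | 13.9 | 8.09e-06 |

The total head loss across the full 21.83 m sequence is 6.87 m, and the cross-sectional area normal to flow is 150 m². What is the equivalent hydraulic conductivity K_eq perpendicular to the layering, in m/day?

1.27e-05

Flow is perpendicular to layering, so the layers act in series and the equivalent K is the thickness-weighted harmonic mean.
Total thickness L = 3.37 + 4.56 + 13.9 = 21.83 m.
Σ(b_i/K_i) = 3.37/740 + 4.56/0.446 + 13.9/8.09e-06 = 1.718e+06 d.
K_eq = L / Σ(b_i/K_i) = 21.83 / 1.718e+06 = 1.271e-05 m/day.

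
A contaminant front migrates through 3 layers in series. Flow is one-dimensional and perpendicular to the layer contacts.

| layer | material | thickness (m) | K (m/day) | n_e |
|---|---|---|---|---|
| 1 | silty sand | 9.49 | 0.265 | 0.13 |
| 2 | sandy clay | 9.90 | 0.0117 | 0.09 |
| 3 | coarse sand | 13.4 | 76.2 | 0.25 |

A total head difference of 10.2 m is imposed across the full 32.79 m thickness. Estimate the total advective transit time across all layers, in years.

1.30

With flow normal to the layers, continuity requires the same specific discharge q through every layer.
Σ(b_i/K_i) = 9.49/0.265 + 9.90/0.0117 + 13.4/76.2 = 882.1 d.
q = Δh / Σ(b_i/K_i) = 10.2 / 882.1 = 0.01156 m/day.
In each layer the seepage velocity is v_i = q/n_i, so the layer transit time is t_i = b_i·n_i / q:
  layer 1 (silty sand): t_1 = 9.49 × 0.13 / 0.01156 = 106.7 d
  layer 2 (sandy clay): t_2 = 9.90 × 0.09 / 0.01156 = 77.06 d
  layer 3 (coarse sand): t_3 = 13.4 × 0.25 / 0.01156 = 289.7 d
Total t = Σ t_i = 473.5 days = 1.296 years.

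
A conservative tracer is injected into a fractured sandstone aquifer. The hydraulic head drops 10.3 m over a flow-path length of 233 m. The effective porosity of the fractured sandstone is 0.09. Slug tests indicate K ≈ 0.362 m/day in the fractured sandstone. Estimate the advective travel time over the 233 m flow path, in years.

3.59

Hydraulic gradient i = Δh / L = 10.3 / 233 = 0.04421.
Darcy flux q = K · i = 0.3620 × 0.04421 = 0.01600 m/day.
Seepage velocity v = q / n_e = 0.01600 / 0.09 = 0.1778 m/day.
Travel time t = L / v = 233 / 0.1778 = 1310 days = 3.588 years.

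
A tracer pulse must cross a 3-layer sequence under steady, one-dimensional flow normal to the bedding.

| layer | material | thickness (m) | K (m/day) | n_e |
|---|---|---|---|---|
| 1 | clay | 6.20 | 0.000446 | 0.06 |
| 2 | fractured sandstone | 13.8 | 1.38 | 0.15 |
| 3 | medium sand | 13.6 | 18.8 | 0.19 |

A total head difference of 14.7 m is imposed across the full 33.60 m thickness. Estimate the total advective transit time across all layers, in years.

With flow normal to the layers, continuity requires the same specific discharge q through every layer.
Σ(b_i/K_i) = 6.20/0.000446 + 13.8/1.38 + 13.6/18.8 = 13912 d.
q = Δh / Σ(b_i/K_i) = 14.7 / 13912 = 0.001057 m/day.
In each layer the seepage velocity is v_i = q/n_i, so the layer transit time is t_i = b_i·n_i / q:
  layer 1 (clay): t_1 = 6.20 × 0.06 / 0.001057 = 352.1 d
  layer 2 (fractured sandstone): t_2 = 13.8 × 0.15 / 0.001057 = 1959 d
  layer 3 (medium sand): t_3 = 13.6 × 0.19 / 0.001057 = 2445 d
Total t = Σ t_i = 4757 days = 13.02 years.

13.0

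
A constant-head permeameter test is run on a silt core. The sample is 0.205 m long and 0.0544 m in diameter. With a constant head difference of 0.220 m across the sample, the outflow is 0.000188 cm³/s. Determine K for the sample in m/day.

0.00651

Cross-sectional area A = π·(d/2)² = π × (0.0544/2)² = 0.002324 m².
Convert discharge: 0.000188 cm³/s = 1.880e-10 m³/s.
Darcy's law rearranged: K = Q·L / (A·Δh) = 1.880e-10 × 0.205 / (0.002324 × 0.220) = 7.537e-08 m/s = 0.006512 m/day.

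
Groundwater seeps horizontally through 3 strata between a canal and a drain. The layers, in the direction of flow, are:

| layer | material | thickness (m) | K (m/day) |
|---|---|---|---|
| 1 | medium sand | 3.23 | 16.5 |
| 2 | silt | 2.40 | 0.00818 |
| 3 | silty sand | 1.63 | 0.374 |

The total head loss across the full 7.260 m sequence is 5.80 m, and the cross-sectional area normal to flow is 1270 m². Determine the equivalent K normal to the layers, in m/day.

Flow is perpendicular to layering, so the layers act in series and the equivalent K is the thickness-weighted harmonic mean.
Total thickness L = 3.23 + 2.40 + 1.63 = 7.260 m.
Σ(b_i/K_i) = 3.23/16.5 + 2.40/0.00818 + 1.63/0.374 = 298.0 d.
K_eq = L / Σ(b_i/K_i) = 7.260 / 298.0 = 0.02437 m/day.

0.0244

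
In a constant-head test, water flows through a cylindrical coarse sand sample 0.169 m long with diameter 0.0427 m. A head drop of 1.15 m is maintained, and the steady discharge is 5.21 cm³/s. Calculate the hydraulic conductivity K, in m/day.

46.2

Cross-sectional area A = π·(d/2)² = π × (0.0427/2)² = 0.001432 m².
Convert discharge: 5.21 cm³/s = 5.210e-06 m³/s.
Darcy's law rearranged: K = Q·L / (A·Δh) = 5.210e-06 × 0.169 / (0.001432 × 1.15) = 0.0005347 m/s = 46.19 m/day.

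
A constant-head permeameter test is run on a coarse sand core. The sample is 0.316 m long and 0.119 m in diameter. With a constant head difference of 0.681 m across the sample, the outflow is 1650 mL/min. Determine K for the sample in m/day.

99.1

Cross-sectional area A = π·(d/2)² = π × (0.119/2)² = 0.01112 m².
Convert discharge: 1650 mL/min = 2.750e-05 m³/s.
Darcy's law rearranged: K = Q·L / (A·Δh) = 2.750e-05 × 0.316 / (0.01112 × 0.681) = 0.001147 m/s = 99.13 m/day.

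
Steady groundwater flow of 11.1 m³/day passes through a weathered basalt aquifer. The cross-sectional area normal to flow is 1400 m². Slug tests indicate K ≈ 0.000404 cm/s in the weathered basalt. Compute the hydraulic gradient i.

0.0227

Convert K: 0.000404 cm/s × 864 = 0.3491 m/day.
From Q = K·A·i, i = Q / (K·A) = 11.1 / (0.3491 × 1400) = 0.02271.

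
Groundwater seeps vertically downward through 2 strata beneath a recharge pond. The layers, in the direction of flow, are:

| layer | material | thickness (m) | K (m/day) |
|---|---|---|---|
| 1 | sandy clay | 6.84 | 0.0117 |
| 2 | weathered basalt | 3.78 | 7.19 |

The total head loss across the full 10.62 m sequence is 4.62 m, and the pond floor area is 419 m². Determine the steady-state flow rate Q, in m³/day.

3.31

Flow is perpendicular to layering, so the layers act in series and the equivalent K is the thickness-weighted harmonic mean.
Total thickness L = 6.84 + 3.78 = 10.62 m.
Σ(b_i/K_i) = 6.84/0.0117 + 3.78/7.19 = 585.1 d.
K_eq = L / Σ(b_i/K_i) = 10.62 / 585.1 = 0.01815 m/day.
Q = K_eq · A · (Δh/L) = 0.01815 × 419 × (4.62/10.62) = 3.308 m³/day.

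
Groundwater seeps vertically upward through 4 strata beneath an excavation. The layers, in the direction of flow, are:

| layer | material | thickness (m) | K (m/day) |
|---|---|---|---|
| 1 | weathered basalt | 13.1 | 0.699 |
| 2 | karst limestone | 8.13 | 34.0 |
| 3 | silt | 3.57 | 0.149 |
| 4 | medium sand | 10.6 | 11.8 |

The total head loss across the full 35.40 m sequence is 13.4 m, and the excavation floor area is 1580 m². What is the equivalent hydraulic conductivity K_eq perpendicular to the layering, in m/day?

0.808

Flow is perpendicular to layering, so the layers act in series and the equivalent K is the thickness-weighted harmonic mean.
Total thickness L = 13.1 + 8.13 + 3.57 + 10.6 = 35.40 m.
Σ(b_i/K_i) = 13.1/0.699 + 8.13/34.0 + 3.57/0.149 + 10.6/11.8 = 43.84 d.
K_eq = L / Σ(b_i/K_i) = 35.40 / 43.84 = 0.8075 m/day.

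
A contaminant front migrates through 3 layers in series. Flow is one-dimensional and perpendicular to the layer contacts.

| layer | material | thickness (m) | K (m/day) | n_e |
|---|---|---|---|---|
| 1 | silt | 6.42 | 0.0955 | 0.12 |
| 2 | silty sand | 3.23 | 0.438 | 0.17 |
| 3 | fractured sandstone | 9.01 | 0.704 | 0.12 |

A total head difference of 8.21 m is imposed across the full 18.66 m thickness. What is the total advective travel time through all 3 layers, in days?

With flow normal to the layers, continuity requires the same specific discharge q through every layer.
Σ(b_i/K_i) = 6.42/0.0955 + 3.23/0.438 + 9.01/0.704 = 87.40 d.
q = Δh / Σ(b_i/K_i) = 8.21 / 87.40 = 0.09394 m/day.
In each layer the seepage velocity is v_i = q/n_i, so the layer transit time is t_i = b_i·n_i / q:
  layer 1 (silt): t_1 = 6.42 × 0.12 / 0.09394 = 8.201 d
  layer 2 (silty sand): t_2 = 3.23 × 0.17 / 0.09394 = 5.845 d
  layer 3 (fractured sandstone): t_3 = 9.01 × 0.12 / 0.09394 = 11.51 d
Total t = Σ t_i = 25.56 days.

25.6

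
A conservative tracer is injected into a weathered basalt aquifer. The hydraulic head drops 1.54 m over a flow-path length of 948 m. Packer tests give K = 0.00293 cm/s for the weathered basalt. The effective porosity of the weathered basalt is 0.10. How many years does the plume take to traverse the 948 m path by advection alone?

63.1

Convert K: 0.00293 cm/s × 864 = 2.532 m/day.
Hydraulic gradient i = Δh / L = 1.54 / 948 = 0.001624.
Darcy flux q = K · i = 2.532 × 0.001624 = 0.004112 m/day.
Seepage velocity v = q / n_e = 0.004112 / 0.10 = 0.04112 m/day.
Travel time t = L / v = 948 / 0.04112 = 23052 days = 63.11 years.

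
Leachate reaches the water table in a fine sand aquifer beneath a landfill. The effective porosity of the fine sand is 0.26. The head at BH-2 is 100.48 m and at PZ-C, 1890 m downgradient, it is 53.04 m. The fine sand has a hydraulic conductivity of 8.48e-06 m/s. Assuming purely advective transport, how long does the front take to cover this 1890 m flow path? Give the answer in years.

73.2

Convert K: 8.48e-06 m/s × 86400 = 0.7327 m/day.
Hydraulic gradient i = (100.48 − 53.04) / 1890 = 47.44 / 1890 = 0.02510.
Darcy flux q = K · i = 0.7327 × 0.02510 = 0.01839 m/day.
Seepage velocity v = q / n_e = 0.01839 / 0.26 = 0.07073 m/day.
Travel time t = L / v = 1890 / 0.07073 = 26720 days = 73.16 years.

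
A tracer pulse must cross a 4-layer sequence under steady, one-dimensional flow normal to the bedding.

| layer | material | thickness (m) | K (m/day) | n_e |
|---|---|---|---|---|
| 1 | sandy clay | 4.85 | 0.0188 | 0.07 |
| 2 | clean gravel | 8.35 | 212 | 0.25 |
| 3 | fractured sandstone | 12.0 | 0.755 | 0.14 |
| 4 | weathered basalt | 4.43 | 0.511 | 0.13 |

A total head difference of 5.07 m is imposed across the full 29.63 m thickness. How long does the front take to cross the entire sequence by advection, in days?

With flow normal to the layers, continuity requires the same specific discharge q through every layer.
Σ(b_i/K_i) = 4.85/0.0188 + 8.35/212 + 12.0/0.755 + 4.43/0.511 = 282.6 d.
q = Δh / Σ(b_i/K_i) = 5.07 / 282.6 = 0.01794 m/day.
In each layer the seepage velocity is v_i = q/n_i, so the layer transit time is t_i = b_i·n_i / q:
  layer 1 (sandy clay): t_1 = 4.85 × 0.07 / 0.01794 = 18.92 d
  layer 2 (clean gravel): t_2 = 8.35 × 0.25 / 0.01794 = 116.3 d
  layer 3 (fractured sandstone): t_3 = 12.0 × 0.14 / 0.01794 = 93.64 d
  layer 4 (weathered basalt): t_4 = 4.43 × 0.13 / 0.01794 = 32.10 d
Total t = Σ t_i = 261.0 days.

261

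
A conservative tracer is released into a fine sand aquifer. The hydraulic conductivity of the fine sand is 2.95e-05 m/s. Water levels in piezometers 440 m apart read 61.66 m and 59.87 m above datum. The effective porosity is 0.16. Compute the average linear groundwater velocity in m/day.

Convert K: 2.95e-05 m/s × 86400 = 2.549 m/day.
Hydraulic gradient i = (61.66 − 59.87) / 440 = 1.79 / 440 = 0.004068.
Darcy flux q = K · i = 2.549 × 0.004068 = 0.01037 m/day.
Seepage velocity v = q / n_e = 0.01037 / 0.16 = 0.06481 m/day.

0.0648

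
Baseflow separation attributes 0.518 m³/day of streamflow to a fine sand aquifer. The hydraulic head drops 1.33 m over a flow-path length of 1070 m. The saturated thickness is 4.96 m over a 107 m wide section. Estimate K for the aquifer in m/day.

Cross-sectional area A = 107 × 4.96 = 530.7 m².
Hydraulic gradient i = Δh / L = 1.33 / 1070 = 0.001243.
From Q = K·A·i, K = Q / (A·i) = 0.518 / (530.7 × 0.001243) = 0.7852 m/day.

0.785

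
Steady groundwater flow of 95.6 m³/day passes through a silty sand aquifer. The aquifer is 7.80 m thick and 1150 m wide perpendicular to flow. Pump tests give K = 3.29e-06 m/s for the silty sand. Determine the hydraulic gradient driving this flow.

Convert K: 3.29e-06 m/s × 86400 = 0.2843 m/day.
Cross-sectional area A = 1150 × 7.80 = 8970 m².
From Q = K·A·i, i = Q / (K·A) = 95.6 / (0.2843 × 8970) = 0.03749.

0.0375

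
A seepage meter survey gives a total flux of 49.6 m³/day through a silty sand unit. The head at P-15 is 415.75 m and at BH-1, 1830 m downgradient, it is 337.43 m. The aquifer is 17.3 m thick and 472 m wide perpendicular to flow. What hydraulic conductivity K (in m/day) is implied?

Cross-sectional area A = 472 × 17.3 = 8166 m².
Hydraulic gradient i = (415.75 − 337.43) / 1830 = 78.32 / 1830 = 0.04280.
From Q = K·A·i, K = Q / (A·i) = 49.6 / (8166 × 0.04280) = 0.1419 m/day.

0.142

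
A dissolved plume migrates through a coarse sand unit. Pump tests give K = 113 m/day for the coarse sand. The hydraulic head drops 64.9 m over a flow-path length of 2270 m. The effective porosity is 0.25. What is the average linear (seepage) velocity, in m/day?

12.9

Hydraulic gradient i = Δh / L = 64.9 / 2270 = 0.02859.
Darcy flux q = K · i = 113.0 × 0.02859 = 3.231 m/day.
Seepage velocity v = q / n_e = 3.231 / 0.25 = 12.92 m/day.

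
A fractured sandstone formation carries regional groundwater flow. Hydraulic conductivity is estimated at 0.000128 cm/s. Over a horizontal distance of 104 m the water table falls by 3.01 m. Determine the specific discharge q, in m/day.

Convert K: 0.000128 cm/s × 864 = 0.1106 m/day.
Hydraulic gradient i = Δh / L = 3.01 / 104 = 0.02894.
Specific discharge q = K · i = 0.1106 × 0.02894 = 0.003201 m/day.

0.00320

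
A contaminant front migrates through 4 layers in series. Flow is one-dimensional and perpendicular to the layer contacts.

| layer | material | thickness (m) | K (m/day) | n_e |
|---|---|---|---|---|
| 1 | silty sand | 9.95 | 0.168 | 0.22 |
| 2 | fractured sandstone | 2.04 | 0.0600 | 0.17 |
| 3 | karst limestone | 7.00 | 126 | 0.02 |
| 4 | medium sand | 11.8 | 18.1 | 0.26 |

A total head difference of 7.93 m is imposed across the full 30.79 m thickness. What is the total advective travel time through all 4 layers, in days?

With flow normal to the layers, continuity requires the same specific discharge q through every layer.
Σ(b_i/K_i) = 9.95/0.168 + 2.04/0.0600 + 7.00/126 + 11.8/18.1 = 93.93 d.
q = Δh / Σ(b_i/K_i) = 7.93 / 93.93 = 0.08442 m/day.
In each layer the seepage velocity is v_i = q/n_i, so the layer transit time is t_i = b_i·n_i / q:
  layer 1 (silty sand): t_1 = 9.95 × 0.22 / 0.08442 = 25.93 d
  layer 2 (fractured sandstone): t_2 = 2.04 × 0.17 / 0.08442 = 4.108 d
  layer 3 (karst limestone): t_3 = 7.00 × 0.02 / 0.08442 = 1.658 d
  layer 4 (medium sand): t_4 = 11.8 × 0.26 / 0.08442 = 36.34 d
Total t = Σ t_i = 68.04 days.

68.0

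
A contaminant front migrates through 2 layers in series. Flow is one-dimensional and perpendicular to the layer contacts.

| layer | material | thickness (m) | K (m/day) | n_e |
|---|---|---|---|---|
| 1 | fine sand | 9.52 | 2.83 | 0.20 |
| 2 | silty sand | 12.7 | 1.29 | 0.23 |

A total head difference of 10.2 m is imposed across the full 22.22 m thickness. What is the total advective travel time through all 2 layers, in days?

With flow normal to the layers, continuity requires the same specific discharge q through every layer.
Σ(b_i/K_i) = 9.52/2.83 + 12.7/1.29 = 13.21 d.
q = Δh / Σ(b_i/K_i) = 10.2 / 13.21 = 0.7722 m/day.
In each layer the seepage velocity is v_i = q/n_i, so the layer transit time is t_i = b_i·n_i / q:
  layer 1 (fine sand): t_1 = 9.52 × 0.20 / 0.7722 = 2.466 d
  layer 2 (silty sand): t_2 = 12.7 × 0.23 / 0.7722 = 3.783 d
Total t = Σ t_i = 6.248 days.

6.25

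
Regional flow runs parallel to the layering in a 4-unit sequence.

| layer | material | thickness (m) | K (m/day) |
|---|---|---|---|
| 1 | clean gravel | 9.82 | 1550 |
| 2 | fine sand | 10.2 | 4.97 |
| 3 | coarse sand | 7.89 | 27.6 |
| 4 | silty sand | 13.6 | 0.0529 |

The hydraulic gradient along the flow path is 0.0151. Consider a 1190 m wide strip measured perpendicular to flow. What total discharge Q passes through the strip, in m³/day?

Flow is parallel to layering, so each bed carries its own Darcy discharge and the transmissivities add.
Σ(K_i·b_i) = 1550×9.82 + 4.97×10.2 + 27.6×7.89 + 0.0529×13.6 = 15490 m²/day.
Hydraulic gradient i = 0.0151.
Q = Σ(K_i·b_i) · W · i = 15490 × 1190 × 0.01510 = 2.783e+05 m³/day.

278000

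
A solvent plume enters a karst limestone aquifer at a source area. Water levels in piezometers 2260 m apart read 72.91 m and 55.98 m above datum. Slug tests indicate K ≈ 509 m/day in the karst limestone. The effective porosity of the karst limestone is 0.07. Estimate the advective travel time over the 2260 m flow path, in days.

41.5

Hydraulic gradient i = (72.91 − 55.98) / 2260 = 16.93 / 2260 = 0.007491.
Darcy flux q = K · i = 509.0 × 0.007491 = 3.813 m/day.
Seepage velocity v = q / n_e = 3.813 / 0.07 = 54.47 m/day.
Travel time t = L / v = 2260 / 54.47 = 41.49 days.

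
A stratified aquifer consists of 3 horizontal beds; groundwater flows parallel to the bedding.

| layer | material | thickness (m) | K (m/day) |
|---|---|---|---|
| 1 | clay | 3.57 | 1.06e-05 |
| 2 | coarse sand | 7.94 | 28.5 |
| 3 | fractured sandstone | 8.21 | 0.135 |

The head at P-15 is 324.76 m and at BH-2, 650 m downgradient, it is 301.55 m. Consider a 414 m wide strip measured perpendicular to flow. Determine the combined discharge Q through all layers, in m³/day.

3360

Flow is parallel to layering, so each bed carries its own Darcy discharge and the transmissivities add.
Σ(K_i·b_i) = 1.06e-05×3.57 + 28.5×7.94 + 0.135×8.21 = 227.4 m²/day.
Hydraulic gradient i = (324.76 − 301.55) / 650 = 23.21 / 650 = 0.03571.
Q = Σ(K_i·b_i) · W · i = 227.4 × 414 × 0.03571 = 3362 m³/day.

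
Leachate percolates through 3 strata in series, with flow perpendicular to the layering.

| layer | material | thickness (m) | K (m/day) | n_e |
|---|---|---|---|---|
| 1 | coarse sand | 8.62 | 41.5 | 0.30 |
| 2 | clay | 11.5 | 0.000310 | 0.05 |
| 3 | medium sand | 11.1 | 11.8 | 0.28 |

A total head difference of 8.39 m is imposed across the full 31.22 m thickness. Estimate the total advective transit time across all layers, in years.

75.9

With flow normal to the layers, continuity requires the same specific discharge q through every layer.
Σ(b_i/K_i) = 8.62/41.5 + 11.5/0.000310 + 11.1/11.8 = 37098 d.
q = Δh / Σ(b_i/K_i) = 8.39 / 37098 = 0.0002262 m/day.
In each layer the seepage velocity is v_i = q/n_i, so the layer transit time is t_i = b_i·n_i / q:
  layer 1 (coarse sand): t_1 = 8.62 × 0.30 / 0.0002262 = 11434 d
  layer 2 (clay): t_2 = 11.5 × 0.05 / 0.0002262 = 2542 d
  layer 3 (medium sand): t_3 = 11.1 × 0.28 / 0.0002262 = 13743 d
Total t = Σ t_i = 27720 days = 75.89 years.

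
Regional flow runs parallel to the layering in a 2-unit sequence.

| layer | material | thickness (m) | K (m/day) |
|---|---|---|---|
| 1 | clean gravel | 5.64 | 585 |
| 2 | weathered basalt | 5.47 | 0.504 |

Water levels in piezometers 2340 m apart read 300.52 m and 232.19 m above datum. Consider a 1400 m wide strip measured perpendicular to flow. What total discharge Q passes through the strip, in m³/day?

135000

Flow is parallel to layering, so each bed carries its own Darcy discharge and the transmissivities add.
Σ(K_i·b_i) = 585×5.64 + 0.504×5.47 = 3302 m²/day.
Hydraulic gradient i = (300.52 − 232.19) / 2340 = 68.33 / 2340 = 0.02920.
Q = Σ(K_i·b_i) · W · i = 3302 × 1400 × 0.02920 = 1.350e+05 m³/day.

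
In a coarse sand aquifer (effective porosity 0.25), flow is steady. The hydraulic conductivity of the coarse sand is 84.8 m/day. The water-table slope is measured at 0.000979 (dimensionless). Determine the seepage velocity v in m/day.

0.332

Hydraulic gradient i = 0.000979.
Darcy flux q = K · i = 84.80 × 0.0009790 = 0.08302 m/day.
Seepage velocity v = q / n_e = 0.08302 / 0.25 = 0.3321 m/day.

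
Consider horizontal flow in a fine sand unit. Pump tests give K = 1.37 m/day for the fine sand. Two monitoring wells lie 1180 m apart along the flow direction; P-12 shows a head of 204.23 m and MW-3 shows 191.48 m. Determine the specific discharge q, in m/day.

Hydraulic gradient i = (204.23 − 191.48) / 1180 = 12.75 / 1180 = 0.01081.
Specific discharge q = K · i = 1.370 × 0.01081 = 0.01480 m/day.

0.0148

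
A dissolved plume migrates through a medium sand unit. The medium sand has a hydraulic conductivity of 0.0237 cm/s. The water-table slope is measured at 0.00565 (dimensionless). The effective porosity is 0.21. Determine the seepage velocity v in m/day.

0.551

Convert K: 0.0237 cm/s × 864 = 20.48 m/day.
Hydraulic gradient i = 0.00565.
Darcy flux q = K · i = 20.48 × 0.005650 = 0.1157 m/day.
Seepage velocity v = q / n_e = 0.1157 / 0.21 = 0.5509 m/day.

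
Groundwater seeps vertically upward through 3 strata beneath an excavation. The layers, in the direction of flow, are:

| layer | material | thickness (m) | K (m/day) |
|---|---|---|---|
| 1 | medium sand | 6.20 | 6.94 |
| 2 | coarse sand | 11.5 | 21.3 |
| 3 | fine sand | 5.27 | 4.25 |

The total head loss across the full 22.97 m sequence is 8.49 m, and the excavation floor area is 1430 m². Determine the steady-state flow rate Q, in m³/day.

4540

Flow is perpendicular to layering, so the layers act in series and the equivalent K is the thickness-weighted harmonic mean.
Total thickness L = 6.20 + 11.5 + 5.27 = 22.97 m.
Σ(b_i/K_i) = 6.20/6.94 + 11.5/21.3 + 5.27/4.25 = 2.673 d.
K_eq = L / Σ(b_i/K_i) = 22.97 / 2.673 = 8.592 m/day.
Q = K_eq · A · (Δh/L) = 8.592 × 1430 × (8.49/22.97) = 4542 m³/day.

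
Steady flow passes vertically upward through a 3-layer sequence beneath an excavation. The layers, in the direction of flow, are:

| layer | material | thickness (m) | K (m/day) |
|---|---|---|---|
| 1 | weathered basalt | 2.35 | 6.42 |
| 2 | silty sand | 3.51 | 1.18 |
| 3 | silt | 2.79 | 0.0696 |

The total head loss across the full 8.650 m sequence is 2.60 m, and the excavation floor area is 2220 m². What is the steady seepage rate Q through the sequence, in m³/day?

Flow is perpendicular to layering, so the layers act in series and the equivalent K is the thickness-weighted harmonic mean.
Total thickness L = 2.35 + 3.51 + 2.79 = 8.650 m.
Σ(b_i/K_i) = 2.35/6.42 + 3.51/1.18 + 2.79/0.0696 = 43.43 d.
K_eq = L / Σ(b_i/K_i) = 8.650 / 43.43 = 0.1992 m/day.
Q = K_eq · A · (Δh/L) = 0.1992 × 2220 × (2.60/8.650) = 132.9 m³/day.

133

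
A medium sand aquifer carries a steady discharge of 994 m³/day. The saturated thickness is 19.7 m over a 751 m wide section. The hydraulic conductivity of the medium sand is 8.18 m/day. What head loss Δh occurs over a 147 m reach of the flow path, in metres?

Cross-sectional area A = 751 × 19.7 = 14795 m².
From Q = K·A·i, i = Q / (K·A) = 994 / (8.180 × 14795) = 0.008213.
Head loss Δh = i · L = 0.008213 × 147 = 1.207 m.

1.21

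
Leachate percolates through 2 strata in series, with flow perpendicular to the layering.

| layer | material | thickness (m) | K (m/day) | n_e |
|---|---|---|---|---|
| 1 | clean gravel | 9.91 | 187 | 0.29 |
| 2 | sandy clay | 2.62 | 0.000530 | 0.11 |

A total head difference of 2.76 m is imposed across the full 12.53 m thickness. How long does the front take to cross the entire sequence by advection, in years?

With flow normal to the layers, continuity requires the same specific discharge q through every layer.
Σ(b_i/K_i) = 9.91/187 + 2.62/0.000530 = 4943 d.
q = Δh / Σ(b_i/K_i) = 2.76 / 4943 = 0.0005583 m/day.
In each layer the seepage velocity is v_i = q/n_i, so the layer transit time is t_i = b_i·n_i / q:
  layer 1 (clean gravel): t_1 = 9.91 × 0.29 / 0.0005583 = 5147 d
  layer 2 (sandy clay): t_2 = 2.62 × 0.11 / 0.0005583 = 516.2 d
Total t = Σ t_i = 5664 days = 15.51 years.

15.5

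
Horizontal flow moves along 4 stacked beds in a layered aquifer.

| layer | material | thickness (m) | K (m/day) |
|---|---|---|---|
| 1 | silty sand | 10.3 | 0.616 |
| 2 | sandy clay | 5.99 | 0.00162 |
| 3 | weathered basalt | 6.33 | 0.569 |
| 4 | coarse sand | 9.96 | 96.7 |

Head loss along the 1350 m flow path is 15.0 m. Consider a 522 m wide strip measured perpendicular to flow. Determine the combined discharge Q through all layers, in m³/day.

5640

Flow is parallel to layering, so each bed carries its own Darcy discharge and the transmissivities add.
Σ(K_i·b_i) = 0.616×10.3 + 0.00162×5.99 + 0.569×6.33 + 96.7×9.96 = 973.1 m²/day.
Hydraulic gradient i = Δh / L = 15.0 / 1350 = 0.01111.
Q = Σ(K_i·b_i) · W · i = 973.1 × 522 × 0.01111 = 5644 m³/day.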